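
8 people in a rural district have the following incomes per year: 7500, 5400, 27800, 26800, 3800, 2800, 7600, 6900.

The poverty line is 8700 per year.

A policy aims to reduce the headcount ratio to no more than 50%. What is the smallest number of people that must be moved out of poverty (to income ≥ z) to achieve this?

Currently q = 6 of N = 8 are below the line (H = 0.750).
A headcount ratio of at most 50% allows at most ⌊0.50 × 8⌋ = 4 poor people.
So at least 6 − 4 = 2 must be lifted.

2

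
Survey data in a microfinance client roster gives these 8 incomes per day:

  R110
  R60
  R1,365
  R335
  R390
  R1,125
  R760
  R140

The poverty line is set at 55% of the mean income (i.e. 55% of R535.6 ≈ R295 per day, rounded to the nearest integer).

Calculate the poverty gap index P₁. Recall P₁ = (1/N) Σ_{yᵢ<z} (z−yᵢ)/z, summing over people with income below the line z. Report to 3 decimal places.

0.244

Poor units: R60, R110, R140 (q = 3 of N = 8).
Relative gaps: (295−60)/295 = 0.7966; (295−110)/295 = 0.6271; (295−140)/295 = 0.5254.
Σ = 1.949153. Dividing by the full population N = 8 gives P₁ = 0.244.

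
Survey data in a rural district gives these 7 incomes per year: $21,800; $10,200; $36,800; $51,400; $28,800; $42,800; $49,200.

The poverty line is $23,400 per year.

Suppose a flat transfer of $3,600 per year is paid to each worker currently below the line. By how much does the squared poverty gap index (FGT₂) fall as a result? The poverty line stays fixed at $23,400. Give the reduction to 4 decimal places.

0.0221

Before: below the line — $10,200, $21,800; squared poverty gap index (FGT₂) = 0.046127.
After the $3,600 transfer: below the line — $13,800; squared poverty gap index (FGT₂) = 0.024044.
Reduction = 0.046127 − 0.024044 = 0.0221.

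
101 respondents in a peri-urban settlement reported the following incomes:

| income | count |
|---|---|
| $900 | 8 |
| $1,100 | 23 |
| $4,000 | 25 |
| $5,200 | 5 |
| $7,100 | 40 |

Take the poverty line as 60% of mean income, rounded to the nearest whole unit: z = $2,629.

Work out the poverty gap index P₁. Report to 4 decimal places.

Below the line: 8×$900, 23×$1,100 (q = 31 of N = 101).
Normalized shortfalls: (2629−900)/2629 = 0.6577 (×8); (2629−1100)/2629 = 0.5816 (×23).
Σ = 18.637885. Dividing by the full population N = 101 gives P₁ = 0.1845.

0.1845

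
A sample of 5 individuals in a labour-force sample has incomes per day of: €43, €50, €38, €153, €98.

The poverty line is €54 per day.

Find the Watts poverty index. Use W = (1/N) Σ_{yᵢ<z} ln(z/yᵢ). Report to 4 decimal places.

Below z: €38, €43, €50 (q = 3 of N = 5).
Log gaps: ln(54/38) = 0.3514; ln(54/43) = 0.2278; ln(54/50) = 0.0770.
W = 0.656143 / 5 = 0.1312.

0.1312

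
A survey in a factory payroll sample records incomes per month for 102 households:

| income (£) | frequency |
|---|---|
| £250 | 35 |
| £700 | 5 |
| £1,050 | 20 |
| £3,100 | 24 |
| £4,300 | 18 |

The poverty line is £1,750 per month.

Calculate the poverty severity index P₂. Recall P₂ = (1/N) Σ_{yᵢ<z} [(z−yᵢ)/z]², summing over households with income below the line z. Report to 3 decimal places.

0.301

Below z: 35×£250, 5×£700, 20×£1,050 (q = 60 of N = 102).
Relative gaps: (1750−250)/1750 = 0.8571 (×35); (1750−700)/1750 = 0.6000 (×5); (1750−1050)/1750 = 0.4000 (×20).
Squared: 0.7347 (×35); 0.3600 (×5); 0.1600 (×20).
Sum = 30.714286; P₂ = 30.714286 / 102 = 0.301.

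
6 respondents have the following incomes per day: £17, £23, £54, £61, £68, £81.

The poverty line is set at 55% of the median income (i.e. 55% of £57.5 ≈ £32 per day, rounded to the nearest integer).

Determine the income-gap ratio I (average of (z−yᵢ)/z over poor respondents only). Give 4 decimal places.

Below the line: £17, £23 (q = 2 of N = 6).
Relative gaps: 0.4688, 0.2812; sum = 0.750000.
I averages over the q = 2 poor units only: 0.750000 / 2 = 0.3750.

0.3750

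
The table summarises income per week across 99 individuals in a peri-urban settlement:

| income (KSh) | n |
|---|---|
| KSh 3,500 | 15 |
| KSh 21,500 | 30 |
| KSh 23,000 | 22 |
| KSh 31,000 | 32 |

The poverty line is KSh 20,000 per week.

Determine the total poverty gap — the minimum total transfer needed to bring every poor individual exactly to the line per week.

Poor units: 15×KSh 3,500 (q = 15 of N = 99).
Individual gaps: 15×(20000−3500) = 247500.
Aggregate gap = KSh 247,500.

KSh 247,500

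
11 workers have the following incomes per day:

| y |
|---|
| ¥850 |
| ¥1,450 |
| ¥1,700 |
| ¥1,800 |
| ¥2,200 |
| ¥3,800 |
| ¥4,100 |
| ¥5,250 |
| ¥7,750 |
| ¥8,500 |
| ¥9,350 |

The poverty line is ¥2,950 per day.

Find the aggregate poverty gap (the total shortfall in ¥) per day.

¥6,750

Incomes under z: ¥850, ¥1,450, ¥1,700, ¥1,800, ¥2,200 (q = 5 of N = 11).
Individual gaps: 2950−850 = 2100; 2950−1450 = 1500; 2950−1700 = 1250; 2950−1800 = 1150; 2950−2200 = 750.
Aggregate gap = ¥6,750.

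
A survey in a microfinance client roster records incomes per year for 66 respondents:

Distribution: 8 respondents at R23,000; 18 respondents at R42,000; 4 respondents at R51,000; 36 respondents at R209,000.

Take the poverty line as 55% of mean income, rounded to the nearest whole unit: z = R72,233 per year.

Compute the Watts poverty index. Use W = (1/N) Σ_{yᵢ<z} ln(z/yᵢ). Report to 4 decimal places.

Below z: 8×R23,000, 18×R42,000, 4×R51,000 (q = 30 of N = 66).
Log shortfalls: ln(72233/23000) = 1.1444 (×8); ln(72233/42000) = 0.5422 (×18); ln(72233/51000) = 0.3481 (×4).
W = 20.307601 / 66 = 0.3077.

0.3077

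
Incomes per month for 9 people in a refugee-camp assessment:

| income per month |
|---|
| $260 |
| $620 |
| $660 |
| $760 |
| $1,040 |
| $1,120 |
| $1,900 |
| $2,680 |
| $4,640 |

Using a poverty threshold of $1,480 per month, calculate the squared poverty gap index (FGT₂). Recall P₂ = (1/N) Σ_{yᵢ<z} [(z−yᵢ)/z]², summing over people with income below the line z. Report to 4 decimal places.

0.1898

Below the line: $260, $620, $660, $760, $1,040, $1,120 (q = 6 of N = 9).
Relative gaps: (1480−260)/1480 = 0.8243; (1480−620)/1480 = 0.5811; (1480−660)/1480 = 0.5541; (1480−760)/1480 = 0.4865; (1480−1040)/1480 = 0.2973; (1480−1120)/1480 = 0.2432.
Squared: 0.6795; 0.3377; 0.3070; 0.2367; 0.0884; 0.0592.
Sum = 1.708364; P₂ = 1.708364 / 9 = 0.1898.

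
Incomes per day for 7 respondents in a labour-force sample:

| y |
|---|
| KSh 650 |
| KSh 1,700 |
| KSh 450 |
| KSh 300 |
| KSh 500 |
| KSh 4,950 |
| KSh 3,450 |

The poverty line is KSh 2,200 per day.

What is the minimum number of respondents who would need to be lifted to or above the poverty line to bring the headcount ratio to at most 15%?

5 of the 7 respondents are poor, so H = 5/7 = 0.714.
A headcount ratio of at most 15% allows at most ⌊0.15 × 7⌋ = 1 poor respondents.
So at least 5 − 1 = 4 must be lifted.

4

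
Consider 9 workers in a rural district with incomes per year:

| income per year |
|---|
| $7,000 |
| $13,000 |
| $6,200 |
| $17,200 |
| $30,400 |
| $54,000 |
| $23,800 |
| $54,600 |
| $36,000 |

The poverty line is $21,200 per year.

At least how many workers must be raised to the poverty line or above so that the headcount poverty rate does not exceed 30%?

Currently q = 4 of N = 9 are below the line (H = 0.444).
A headcount ratio of at most 30% allows at most ⌊0.30 × 9⌋ = 2 poor workers.
So at least 4 − 2 = 2 must be lifted.

2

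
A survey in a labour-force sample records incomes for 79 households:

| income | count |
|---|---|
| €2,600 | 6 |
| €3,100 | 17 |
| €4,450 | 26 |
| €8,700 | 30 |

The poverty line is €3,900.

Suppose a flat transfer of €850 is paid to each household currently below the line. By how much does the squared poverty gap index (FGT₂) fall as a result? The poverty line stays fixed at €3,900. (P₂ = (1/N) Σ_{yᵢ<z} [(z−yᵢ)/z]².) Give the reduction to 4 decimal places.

Before: below the line — 6×€2,600, 17×€3,100; squared poverty gap index (FGT₂) = 0.017493.
After the €850 transfer: below the line — 6×€3,450; squared poverty gap index (FGT₂) = 0.001011.
Reduction = 0.017493 − 0.001011 = 0.0165.

0.0165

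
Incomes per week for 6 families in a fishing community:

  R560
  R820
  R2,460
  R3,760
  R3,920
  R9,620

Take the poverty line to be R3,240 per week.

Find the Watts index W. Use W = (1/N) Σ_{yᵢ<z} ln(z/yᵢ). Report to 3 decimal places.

0.567

Poor units: R560, R820, R2,460 (q = 3 of N = 6).
Log gaps: ln(3240/560) = 1.7554; ln(3240/820) = 1.3740; ln(3240/2460) = 0.2754.
W = 3.404828 / 6 = 0.567.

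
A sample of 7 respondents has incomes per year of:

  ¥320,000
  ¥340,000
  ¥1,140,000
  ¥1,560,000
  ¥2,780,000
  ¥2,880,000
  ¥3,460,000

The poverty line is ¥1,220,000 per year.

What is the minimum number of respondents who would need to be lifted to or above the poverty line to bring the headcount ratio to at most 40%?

3 of the 7 respondents are poor, so H = 3/7 = 0.429.
A headcount ratio of at most 40% allows at most ⌊0.40 × 7⌋ = 2 poor respondents.
So at least 3 − 2 = 1 must be lifted.

1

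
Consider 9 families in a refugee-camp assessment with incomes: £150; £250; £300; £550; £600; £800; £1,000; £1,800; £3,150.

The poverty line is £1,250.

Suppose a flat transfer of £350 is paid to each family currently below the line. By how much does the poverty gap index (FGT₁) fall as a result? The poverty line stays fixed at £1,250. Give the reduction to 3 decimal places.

0.209

Before: below the line — £150, £250, £300, £550, £600, £800, £1,000; poverty gap index (FGT₁) = 0.45333.
After the £350 transfer: below the line — £500, £600, £650, £900, £950, £1,150; poverty gap index (FGT₁) = 0.24444.
Reduction = 0.45333 − 0.24444 = 0.209.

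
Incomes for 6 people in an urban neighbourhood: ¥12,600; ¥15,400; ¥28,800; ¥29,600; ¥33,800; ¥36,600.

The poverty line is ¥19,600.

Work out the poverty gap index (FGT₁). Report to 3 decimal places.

0.095

Below the line: ¥12,600, ¥15,400 (q = 2 of N = 6).
Gap ratios (z−y)/z: (19600−12600)/19600 = 0.3571; (19600−15400)/19600 = 0.2143.
Σ = 0.571429. Dividing by the full population N = 6 gives P₁ = 0.095.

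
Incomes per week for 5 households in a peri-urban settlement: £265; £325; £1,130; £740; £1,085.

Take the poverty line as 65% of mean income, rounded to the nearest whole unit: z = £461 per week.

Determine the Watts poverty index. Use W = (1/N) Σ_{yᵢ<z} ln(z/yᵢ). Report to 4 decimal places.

Incomes under z: £265, £325 (q = 2 of N = 5).
Log gaps: ln(461/265) = 0.5537; ln(461/325) = 0.3496.
W = 0.903241 / 5 = 0.1806.

0.1806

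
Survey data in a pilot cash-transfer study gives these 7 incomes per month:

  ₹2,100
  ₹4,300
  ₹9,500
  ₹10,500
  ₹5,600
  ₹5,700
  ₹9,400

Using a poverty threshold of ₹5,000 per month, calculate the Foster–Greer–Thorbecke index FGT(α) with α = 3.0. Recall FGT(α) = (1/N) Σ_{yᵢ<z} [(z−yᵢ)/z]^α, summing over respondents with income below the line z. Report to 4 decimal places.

0.0283

Below z: ₹2,100, ₹4,300 (q = 2 of N = 7).
Relative gaps: (5000−2100)/5000 = 0.5800; (5000−4300)/5000 = 0.1400.
Raised to α = 3.0: 0.19511; 0.00274.
Sum = 0.197856; FGT(3.0) = 0.197856 / 7 = 0.0283.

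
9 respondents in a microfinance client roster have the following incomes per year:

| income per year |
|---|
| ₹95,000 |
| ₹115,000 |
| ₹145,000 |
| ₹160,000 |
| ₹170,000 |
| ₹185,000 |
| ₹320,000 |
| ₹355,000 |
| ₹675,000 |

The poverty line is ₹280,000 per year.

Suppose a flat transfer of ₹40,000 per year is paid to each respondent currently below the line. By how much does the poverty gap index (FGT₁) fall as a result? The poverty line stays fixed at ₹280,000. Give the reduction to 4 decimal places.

Before: below the line — ₹95,000, ₹115,000, ₹145,000, ₹160,000, ₹170,000, ₹185,000; poverty gap index (FGT₁) = 0.321429.
After the ₹40,000 transfer: below the line — ₹135,000, ₹155,000, ₹185,000, ₹200,000, ₹210,000, ₹225,000; poverty gap index (FGT₁) = 0.226190.
Reduction = 0.321429 − 0.226190 = 0.0952.

0.0952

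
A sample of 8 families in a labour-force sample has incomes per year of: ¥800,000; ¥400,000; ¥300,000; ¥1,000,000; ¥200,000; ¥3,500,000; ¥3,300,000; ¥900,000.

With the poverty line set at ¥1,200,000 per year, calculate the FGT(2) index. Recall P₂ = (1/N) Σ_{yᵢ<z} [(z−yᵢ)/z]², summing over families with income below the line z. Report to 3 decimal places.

0.238

Incomes under z: ¥200,000, ¥300,000, ¥400,000, ¥800,000, ¥900,000, ¥1,000,000 (q = 6 of N = 8).
Relative gaps: (1200000−200000)/1200000 = 0.8333; (1200000−300000)/1200000 = 0.7500; (1200000−400000)/1200000 = 0.6667; (1200000−800000)/1200000 = 0.3333; (1200000−900000)/1200000 = 0.2500; (1200000−1000000)/1200000 = 0.1667.
Squared: 0.6944; 0.5625; 0.4444; 0.1111; 0.0625; 0.0278.
Sum = 1.902778; P₂ = 1.902778 / 8 = 0.238.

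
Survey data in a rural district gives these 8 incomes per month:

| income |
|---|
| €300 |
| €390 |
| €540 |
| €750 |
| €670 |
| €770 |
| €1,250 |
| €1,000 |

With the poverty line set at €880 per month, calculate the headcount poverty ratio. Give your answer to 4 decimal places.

0.7500

6 of the 8 households have income below €880.
H = 6/8 = 0.7500.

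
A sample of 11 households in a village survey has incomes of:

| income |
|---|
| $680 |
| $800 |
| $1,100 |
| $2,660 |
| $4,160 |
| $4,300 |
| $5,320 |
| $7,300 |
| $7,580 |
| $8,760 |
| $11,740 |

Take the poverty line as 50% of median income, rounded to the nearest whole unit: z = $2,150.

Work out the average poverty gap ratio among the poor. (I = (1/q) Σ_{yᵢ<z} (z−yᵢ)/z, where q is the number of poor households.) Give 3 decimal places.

Below z: $680, $800, $1,100 (q = 3 of N = 11).
Shortfall ratios (z−y)/z: 0.6837, 0.6279, 0.4884; sum = 1.800000.
The income-gap ratio divides by q (the poor only): 1.800000 / 3 = 0.600.

0.600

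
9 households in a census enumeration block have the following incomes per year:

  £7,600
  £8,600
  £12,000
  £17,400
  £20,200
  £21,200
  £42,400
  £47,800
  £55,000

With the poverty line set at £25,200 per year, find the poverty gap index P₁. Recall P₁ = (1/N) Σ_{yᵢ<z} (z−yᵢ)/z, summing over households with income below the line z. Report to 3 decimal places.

0.283

Poor units: £7,600, £8,600, £12,000, £17,400, £20,200, £21,200 (q = 6 of N = 9).
Relative gaps: (25200−7600)/25200 = 0.6984; (25200−8600)/25200 = 0.6587; (25200−12000)/25200 = 0.5238; (25200−17400)/25200 = 0.3095; (25200−20200)/25200 = 0.1984; (25200−21200)/25200 = 0.1587.
Σ = 2.547619. Dividing by the full population N = 9 gives P₁ = 0.283.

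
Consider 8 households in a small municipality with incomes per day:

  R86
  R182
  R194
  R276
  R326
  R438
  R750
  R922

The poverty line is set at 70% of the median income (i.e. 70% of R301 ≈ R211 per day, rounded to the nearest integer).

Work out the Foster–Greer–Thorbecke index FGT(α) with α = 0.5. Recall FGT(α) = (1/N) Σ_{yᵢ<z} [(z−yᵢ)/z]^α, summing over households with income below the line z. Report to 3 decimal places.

0.178

Below the line: R86, R182, R194 (q = 3 of N = 8).
Relative gaps: (211−86)/211 = 0.5924; (211−182)/211 = 0.1374; (211−194)/211 = 0.0806.
Raised to α = 0.5: 0.76969; 0.37073; 0.28385.
Sum = 1.424263; FGT(0.5) = 1.424263 / 8 = 0.178.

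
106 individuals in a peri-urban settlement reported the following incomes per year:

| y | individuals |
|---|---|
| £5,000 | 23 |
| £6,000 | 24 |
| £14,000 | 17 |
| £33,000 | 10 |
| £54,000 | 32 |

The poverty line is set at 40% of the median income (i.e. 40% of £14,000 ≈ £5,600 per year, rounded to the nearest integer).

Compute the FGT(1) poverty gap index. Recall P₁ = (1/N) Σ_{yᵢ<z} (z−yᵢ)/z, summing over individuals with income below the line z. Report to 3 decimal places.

Incomes under z: 23×£5,000 (q = 23 of N = 106).
Gap ratios (z−y)/z: (5600−5000)/5600 = 0.1071 (×23).
Sum of shortfalls = 2.464286; P₁ averages over all N: 2.464286 / 106 = 0.023.

0.023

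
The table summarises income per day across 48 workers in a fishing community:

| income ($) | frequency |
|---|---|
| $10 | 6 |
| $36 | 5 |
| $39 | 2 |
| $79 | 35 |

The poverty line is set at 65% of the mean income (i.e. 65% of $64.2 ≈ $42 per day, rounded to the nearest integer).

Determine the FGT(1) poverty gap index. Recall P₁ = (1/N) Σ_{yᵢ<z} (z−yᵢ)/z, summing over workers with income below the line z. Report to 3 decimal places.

0.113

Incomes under z: 6×$10, 5×$36, 2×$39 (q = 13 of N = 48).
Gap ratios (z−y)/z: (42−10)/42 = 0.7619 (×6); (42−36)/42 = 0.1429 (×5); (42−39)/42 = 0.0714 (×2).
Σ = 5.428571. Dividing by the full population N = 48 gives P₁ = 0.113.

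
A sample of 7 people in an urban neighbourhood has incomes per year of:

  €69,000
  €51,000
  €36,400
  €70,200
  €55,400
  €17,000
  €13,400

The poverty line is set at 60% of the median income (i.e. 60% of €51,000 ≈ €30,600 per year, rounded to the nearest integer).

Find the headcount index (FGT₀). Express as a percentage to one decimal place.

28.6%

2 of the 7 people have income below €30,600.
H = 2/7 = 28.6%.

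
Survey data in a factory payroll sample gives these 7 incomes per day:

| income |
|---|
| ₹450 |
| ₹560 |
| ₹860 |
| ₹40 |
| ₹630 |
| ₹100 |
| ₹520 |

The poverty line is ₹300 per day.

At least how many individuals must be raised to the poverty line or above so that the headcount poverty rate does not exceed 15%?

Currently q = 2 of N = 7 are below the line (H = 0.286).
A headcount ratio of at most 15% allows at most ⌊0.15 × 7⌋ = 1 poor individuals.
So at least 2 − 1 = 1 must be lifted.

1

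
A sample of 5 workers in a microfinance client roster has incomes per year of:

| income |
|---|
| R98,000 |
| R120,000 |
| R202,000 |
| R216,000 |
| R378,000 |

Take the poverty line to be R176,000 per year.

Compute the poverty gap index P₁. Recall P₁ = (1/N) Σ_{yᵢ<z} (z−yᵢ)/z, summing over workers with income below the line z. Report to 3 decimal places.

Below z: R98,000, R120,000 (q = 2 of N = 5).
Relative gaps: (176000−98000)/176000 = 0.4432; (176000−120000)/176000 = 0.3182.
Sum of shortfalls = 0.761364; P₁ averages over all N: 0.761364 / 5 = 0.152.

0.152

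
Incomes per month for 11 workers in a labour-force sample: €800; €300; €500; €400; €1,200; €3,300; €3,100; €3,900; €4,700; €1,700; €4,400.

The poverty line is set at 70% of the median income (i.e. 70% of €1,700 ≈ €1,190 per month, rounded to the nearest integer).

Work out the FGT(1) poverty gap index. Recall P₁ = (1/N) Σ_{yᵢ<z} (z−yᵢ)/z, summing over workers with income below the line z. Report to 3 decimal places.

Incomes under z: €300, €400, €500, €800 (q = 4 of N = 11).
Relative gaps: (1190−300)/1190 = 0.7479; (1190−400)/1190 = 0.6639; (1190−500)/1190 = 0.5798; (1190−800)/1190 = 0.3277.
Σ = 2.319328. Dividing by the full population N = 11 gives P₁ = 0.211.

0.211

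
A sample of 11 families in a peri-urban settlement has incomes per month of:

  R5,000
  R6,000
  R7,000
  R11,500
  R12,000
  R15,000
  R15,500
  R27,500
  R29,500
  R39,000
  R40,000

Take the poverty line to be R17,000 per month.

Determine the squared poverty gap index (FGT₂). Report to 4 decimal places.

0.1342

Below the line: R5,000, R6,000, R7,000, R11,500, R12,000, R15,000, R15,500 (q = 7 of N = 11).
Normalized shortfalls: (17000−5000)/17000 = 0.7059; (17000−6000)/17000 = 0.6471; (17000−7000)/17000 = 0.5882; (17000−11500)/17000 = 0.3235; (17000−12000)/17000 = 0.2941; (17000−15000)/17000 = 0.1176; (17000−15500)/17000 = 0.0882.
Squared: 0.4983; 0.4187; 0.3460; 0.1047; 0.0865; 0.0138; 0.0078.
Sum = 1.475779; P₂ = 1.475779 / 11 = 0.1342.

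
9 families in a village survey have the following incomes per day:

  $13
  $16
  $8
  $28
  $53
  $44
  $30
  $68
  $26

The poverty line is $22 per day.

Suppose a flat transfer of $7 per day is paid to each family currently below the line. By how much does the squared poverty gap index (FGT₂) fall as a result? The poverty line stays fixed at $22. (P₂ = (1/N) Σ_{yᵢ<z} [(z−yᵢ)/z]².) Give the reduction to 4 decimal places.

0.0597

Before: below the line — $8, $13, $16; squared poverty gap index (FGT₂) = 0.071855.
After the $7 transfer: below the line — $15, $20; squared poverty gap index (FGT₂) = 0.012167.
Reduction = 0.071855 − 0.012167 = 0.0597.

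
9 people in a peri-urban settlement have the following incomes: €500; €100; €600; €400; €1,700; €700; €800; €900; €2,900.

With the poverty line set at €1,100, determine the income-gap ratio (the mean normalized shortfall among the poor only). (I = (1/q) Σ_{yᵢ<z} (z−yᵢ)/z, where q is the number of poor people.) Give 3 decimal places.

0.481

Below the line: €100, €400, €500, €600, €700, €800, €900 (q = 7 of N = 9).
Relative gaps: 0.9091, 0.6364, 0.5455, 0.4545, 0.3636, 0.2727, 0.1818; sum = 3.363636.
I averages over the q = 7 poor units only: 3.363636 / 7 = 0.481.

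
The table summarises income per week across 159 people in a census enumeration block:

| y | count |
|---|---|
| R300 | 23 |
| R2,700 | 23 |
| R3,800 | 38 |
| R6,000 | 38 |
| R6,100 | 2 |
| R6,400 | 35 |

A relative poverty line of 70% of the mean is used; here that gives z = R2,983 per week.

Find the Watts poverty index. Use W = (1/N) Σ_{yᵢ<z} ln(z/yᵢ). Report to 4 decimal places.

0.3467

Below the line: 23×R300, 23×R2,700 (q = 46 of N = 159).
ln(z/y) terms: ln(2983/300) = 2.2969 (×23); ln(2983/2700) = 0.0997 (×23).
W = 55.121341 / 159 = 0.3467.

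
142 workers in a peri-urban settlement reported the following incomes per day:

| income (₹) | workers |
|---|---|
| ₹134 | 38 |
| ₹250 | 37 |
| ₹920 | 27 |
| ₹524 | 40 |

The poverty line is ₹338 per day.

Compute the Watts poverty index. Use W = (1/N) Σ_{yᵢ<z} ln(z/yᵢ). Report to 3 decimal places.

Below z: 38×₹134, 37×₹250 (q = 75 of N = 142).
Log shortfalls: ln(338/134) = 0.9252 (×38); ln(338/250) = 0.3016 (×37).
W = 46.316476 / 142 = 0.326.

0.326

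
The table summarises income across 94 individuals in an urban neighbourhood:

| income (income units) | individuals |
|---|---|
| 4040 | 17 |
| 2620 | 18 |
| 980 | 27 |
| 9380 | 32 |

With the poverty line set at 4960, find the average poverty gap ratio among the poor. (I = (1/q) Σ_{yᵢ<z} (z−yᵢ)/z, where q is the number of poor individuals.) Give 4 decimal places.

0.5373

Poor units: 27×980, 18×2620, 17×4040 (q = 62 of N = 94).
Shortfall ratios (z−y)/z: 0.8024 (×27), 0.4718 (×18), 0.1855 (×17); sum = 33.310484.
I averages over the q = 62 poor units only: 33.310484 / 62 = 0.5373.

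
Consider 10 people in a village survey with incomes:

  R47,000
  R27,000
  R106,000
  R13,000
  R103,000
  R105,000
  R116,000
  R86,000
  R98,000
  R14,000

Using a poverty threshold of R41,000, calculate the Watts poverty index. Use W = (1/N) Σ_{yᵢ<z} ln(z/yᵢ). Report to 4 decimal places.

0.2641

Below z: R13,000, R14,000, R27,000 (q = 3 of N = 10).
Log shortfalls: ln(41000/13000) = 1.1486; ln(41000/14000) = 1.0745; ln(41000/27000) = 0.4177.
W = 2.640873 / 10 = 0.2641.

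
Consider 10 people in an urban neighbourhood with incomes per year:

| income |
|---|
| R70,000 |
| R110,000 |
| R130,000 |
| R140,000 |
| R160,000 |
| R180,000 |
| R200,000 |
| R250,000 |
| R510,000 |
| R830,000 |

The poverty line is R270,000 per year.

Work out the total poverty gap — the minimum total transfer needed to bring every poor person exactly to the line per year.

R920,000

Poor units: R70,000, R110,000, R130,000, R140,000, R160,000, R180,000, R200,000, R250,000 (q = 8 of N = 10).
Individual gaps: 270000−70000 = 200000; 270000−110000 = 160000; 270000−130000 = 140000; 270000−140000 = 130000; 270000−160000 = 110000; 270000−180000 = 90000; 270000−200000 = 70000; 270000−250000 = 20000.
Aggregate gap = R920,000.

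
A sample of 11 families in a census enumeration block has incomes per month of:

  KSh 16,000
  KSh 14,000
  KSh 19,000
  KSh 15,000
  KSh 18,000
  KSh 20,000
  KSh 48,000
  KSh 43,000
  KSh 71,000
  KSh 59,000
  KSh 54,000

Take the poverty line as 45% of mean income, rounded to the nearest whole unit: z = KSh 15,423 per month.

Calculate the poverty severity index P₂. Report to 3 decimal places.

Below the line: KSh 14,000, KSh 15,000 (q = 2 of N = 11).
Gap ratios (z−y)/z: (15423−14000)/15423 = 0.0923; (15423−15000)/15423 = 0.0274.
Squared: 0.0085; 0.0008.
Sum = 0.009265; P₂ = 0.009265 / 11 = 0.001.

0.001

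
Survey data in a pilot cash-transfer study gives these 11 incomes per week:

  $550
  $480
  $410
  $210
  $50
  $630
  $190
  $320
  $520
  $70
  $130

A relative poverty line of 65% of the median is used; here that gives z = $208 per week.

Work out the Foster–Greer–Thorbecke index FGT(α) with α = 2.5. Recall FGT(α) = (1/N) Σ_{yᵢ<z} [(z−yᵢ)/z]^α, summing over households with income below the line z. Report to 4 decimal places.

0.0863

Below z: $50, $70, $130, $190 (q = 4 of N = 11).
Gap ratios (z−y)/z: (208−50)/208 = 0.7596; (208−70)/208 = 0.6635; (208−130)/208 = 0.3750; (208−190)/208 = 0.0865.
Raised to α = 2.5: 0.50290; 0.35854; 0.08611; 0.00220.
Sum = 0.949763; FGT(2.5) = 0.949763 / 11 = 0.0863.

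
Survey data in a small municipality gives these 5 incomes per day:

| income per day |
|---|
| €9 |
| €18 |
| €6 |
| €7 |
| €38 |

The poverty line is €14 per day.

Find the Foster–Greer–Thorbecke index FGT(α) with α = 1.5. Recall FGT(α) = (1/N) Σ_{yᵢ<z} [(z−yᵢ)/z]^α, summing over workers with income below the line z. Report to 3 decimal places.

0.200

Poor units: €6, €7, €9 (q = 3 of N = 5).
Normalized shortfalls: (14−6)/14 = 0.5714; (14−7)/14 = 0.5000; (14−9)/14 = 0.3571.
Raised to α = 1.5: 0.43196; 0.35355; 0.21343.
Sum = 0.998946; FGT(1.5) = 0.998946 / 5 = 0.200.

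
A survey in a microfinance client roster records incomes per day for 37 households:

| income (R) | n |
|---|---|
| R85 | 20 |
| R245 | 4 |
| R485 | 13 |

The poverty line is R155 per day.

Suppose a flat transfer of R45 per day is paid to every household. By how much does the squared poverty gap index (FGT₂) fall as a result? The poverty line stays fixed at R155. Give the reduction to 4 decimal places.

Before: below the line — 20×R85; squared poverty gap index (FGT₂) = 0.110246.
After the R45 transfer: below the line — 20×R130; squared poverty gap index (FGT₂) = 0.014062.
Reduction = 0.110246 − 0.014062 = 0.0962.

0.0962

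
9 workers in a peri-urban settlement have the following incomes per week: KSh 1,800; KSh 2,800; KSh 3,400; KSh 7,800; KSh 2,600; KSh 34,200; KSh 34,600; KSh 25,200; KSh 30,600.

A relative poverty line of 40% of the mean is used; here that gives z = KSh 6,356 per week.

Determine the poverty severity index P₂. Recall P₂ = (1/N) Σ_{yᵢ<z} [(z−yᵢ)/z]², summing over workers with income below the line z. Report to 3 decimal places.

Incomes under z: KSh 1,800, KSh 2,600, KSh 2,800, KSh 3,400 (q = 4 of N = 9).
Normalized shortfalls: (6356−1800)/6356 = 0.7168; (6356−2600)/6356 = 0.5909; (6356−2800)/6356 = 0.5595; (6356−3400)/6356 = 0.4651.
Squared: 0.5138; 0.3492; 0.3130; 0.2163.
Sum = 1.392314; P₂ = 1.392314 / 9 = 0.155.

0.155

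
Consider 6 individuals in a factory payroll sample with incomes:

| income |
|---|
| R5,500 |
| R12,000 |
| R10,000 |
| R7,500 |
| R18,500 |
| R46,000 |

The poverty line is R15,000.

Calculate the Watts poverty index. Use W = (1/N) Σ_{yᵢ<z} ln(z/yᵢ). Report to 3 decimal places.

0.388

Below the line: R5,500, R7,500, R10,000, R12,000 (q = 4 of N = 6).
ln(z/y) terms: ln(15000/5500) = 1.0033; ln(15000/7500) = 0.6931; ln(15000/10000) = 0.4055; ln(15000/12000) = 0.2231.
W = 2.325058 / 6 = 0.388.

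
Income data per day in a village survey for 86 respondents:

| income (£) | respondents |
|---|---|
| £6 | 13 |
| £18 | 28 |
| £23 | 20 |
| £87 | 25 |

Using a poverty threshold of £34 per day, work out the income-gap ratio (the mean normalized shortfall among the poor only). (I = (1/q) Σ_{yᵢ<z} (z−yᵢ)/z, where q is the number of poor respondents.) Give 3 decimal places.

0.498

Incomes under z: 13×£6, 28×£18, 20×£23 (q = 61 of N = 86).
Relative gaps: 0.8235 (×13), 0.4706 (×28), 0.3235 (×20); sum = 30.352941.
The income-gap ratio divides by q (the poor only): 30.352941 / 61 = 0.498.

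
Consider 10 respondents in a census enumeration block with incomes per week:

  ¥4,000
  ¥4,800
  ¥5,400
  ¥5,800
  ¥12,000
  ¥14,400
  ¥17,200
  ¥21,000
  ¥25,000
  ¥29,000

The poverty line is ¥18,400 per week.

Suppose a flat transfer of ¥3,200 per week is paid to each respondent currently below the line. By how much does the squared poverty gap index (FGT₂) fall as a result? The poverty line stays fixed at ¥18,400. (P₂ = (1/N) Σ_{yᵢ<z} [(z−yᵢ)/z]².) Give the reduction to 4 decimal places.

0.1033

Before: below the line — ¥4,000, ¥4,800, ¥5,400, ¥5,800, ¥12,000, ¥14,400, ¥17,200; squared poverty gap index (FGT₂) = 0.229939.
After the ¥3,200 transfer: below the line — ¥7,200, ¥8,000, ¥8,600, ¥9,000, ¥15,200, ¥17,600; squared poverty gap index (FGT₂) = 0.126678.
Reduction = 0.229939 − 0.126678 = 0.1033.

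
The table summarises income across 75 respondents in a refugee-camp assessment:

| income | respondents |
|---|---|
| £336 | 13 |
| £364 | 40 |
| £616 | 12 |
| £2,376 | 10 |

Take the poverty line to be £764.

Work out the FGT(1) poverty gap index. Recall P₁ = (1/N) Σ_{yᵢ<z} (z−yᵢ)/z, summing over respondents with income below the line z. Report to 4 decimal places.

0.4073

Below the line: 13×£336, 40×£364, 12×£616 (q = 65 of N = 75).
Shortfall ratios: (764−336)/764 = 0.5602 (×13); (764−364)/764 = 0.5236 (×40); (764−616)/764 = 0.1937 (×12).
Sum of shortfalls = 30.549738; P₁ averages over all N: 30.549738 / 75 = 0.4073.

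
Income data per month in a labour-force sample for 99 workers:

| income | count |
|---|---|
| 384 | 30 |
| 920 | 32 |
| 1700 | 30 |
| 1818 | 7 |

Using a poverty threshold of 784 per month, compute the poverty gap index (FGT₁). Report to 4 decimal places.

0.1546

Below z: 30×384 (q = 30 of N = 99).
Normalized shortfalls: (784−384)/784 = 0.5102 (×30).
Sum of shortfalls = 15.306122; P₁ averages over all N: 15.306122 / 99 = 0.1546.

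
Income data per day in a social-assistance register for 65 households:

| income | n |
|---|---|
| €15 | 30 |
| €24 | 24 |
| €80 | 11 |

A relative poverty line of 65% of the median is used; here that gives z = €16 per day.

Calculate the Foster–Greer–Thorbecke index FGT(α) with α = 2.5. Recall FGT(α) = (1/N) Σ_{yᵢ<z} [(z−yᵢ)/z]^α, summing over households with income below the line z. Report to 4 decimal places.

0.0005

Below the line: 30×€15 (q = 30 of N = 65).
Shortfall ratios: (16−15)/16 = 0.0625 (×30).
Raised to α = 2.5: 0.00098 (×30).
Sum = 0.029297; FGT(2.5) = 0.029297 / 65 = 0.0005.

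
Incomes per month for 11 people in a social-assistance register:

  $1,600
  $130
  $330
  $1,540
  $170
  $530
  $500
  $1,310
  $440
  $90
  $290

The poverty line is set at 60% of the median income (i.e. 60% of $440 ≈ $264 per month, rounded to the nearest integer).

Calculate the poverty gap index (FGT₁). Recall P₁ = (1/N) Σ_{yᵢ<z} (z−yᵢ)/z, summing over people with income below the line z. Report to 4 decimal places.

0.1384

Below the line: $90, $130, $170 (q = 3 of N = 11).
Shortfall ratios: (264−90)/264 = 0.6591; (264−130)/264 = 0.5076; (264−170)/264 = 0.3561.
Σ = 1.522727. Dividing by the full population N = 11 gives P₁ = 0.1384.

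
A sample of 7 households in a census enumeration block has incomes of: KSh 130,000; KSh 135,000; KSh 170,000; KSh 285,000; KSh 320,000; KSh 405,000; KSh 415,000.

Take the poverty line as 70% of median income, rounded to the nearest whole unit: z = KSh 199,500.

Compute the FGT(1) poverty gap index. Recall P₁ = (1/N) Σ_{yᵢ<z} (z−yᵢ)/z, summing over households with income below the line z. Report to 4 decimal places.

0.1171

Poor units: KSh 130,000, KSh 135,000, KSh 170,000 (q = 3 of N = 7).
Relative gaps: (199500−130000)/199500 = 0.3484; (199500−135000)/199500 = 0.3233; (199500−170000)/199500 = 0.1479.
Sum of shortfalls = 0.819549; P₁ averages over all N: 0.819549 / 7 = 0.1171.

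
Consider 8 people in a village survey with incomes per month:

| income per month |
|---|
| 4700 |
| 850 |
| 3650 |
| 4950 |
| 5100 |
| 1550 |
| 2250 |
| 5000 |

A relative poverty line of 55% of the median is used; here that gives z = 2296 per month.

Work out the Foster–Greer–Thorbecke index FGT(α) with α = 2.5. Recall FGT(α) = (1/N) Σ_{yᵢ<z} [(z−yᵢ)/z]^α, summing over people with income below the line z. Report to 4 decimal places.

Poor units: 850, 1550, 2250 (q = 3 of N = 8).
Relative gaps: (2296−850)/2296 = 0.6298; (2296−1550)/2296 = 0.3249; (2296−2250)/2296 = 0.0200.
Raised to α = 2.5: 0.31477; 0.06018; 0.00006.
Sum = 0.375000; FGT(2.5) = 0.375000 / 8 = 0.0469.

0.0469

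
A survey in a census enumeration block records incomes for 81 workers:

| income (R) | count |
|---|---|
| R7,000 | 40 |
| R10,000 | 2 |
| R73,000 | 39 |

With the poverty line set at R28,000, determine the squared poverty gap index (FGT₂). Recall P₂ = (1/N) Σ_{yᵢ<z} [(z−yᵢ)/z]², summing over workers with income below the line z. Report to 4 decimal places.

Below the line: 40×R7,000, 2×R10,000 (q = 42 of N = 81).
Shortfall ratios: (28000−7000)/28000 = 0.7500 (×40); (28000−10000)/28000 = 0.6429 (×2).
Squared: 0.5625 (×40); 0.4133 (×2).
Sum = 23.326531; P₂ = 23.326531 / 81 = 0.2880.

0.2880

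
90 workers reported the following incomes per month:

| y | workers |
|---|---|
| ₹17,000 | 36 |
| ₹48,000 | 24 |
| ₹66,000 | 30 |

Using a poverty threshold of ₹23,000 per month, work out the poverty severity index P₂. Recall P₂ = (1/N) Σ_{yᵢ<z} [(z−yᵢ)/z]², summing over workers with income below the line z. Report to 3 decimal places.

0.027

Poor units: 36×₹17,000 (q = 36 of N = 90).
Relative gaps: (23000−17000)/23000 = 0.2609 (×36).
Squared: 0.0681 (×36).
Sum = 2.449905; P₂ = 2.449905 / 90 = 0.027.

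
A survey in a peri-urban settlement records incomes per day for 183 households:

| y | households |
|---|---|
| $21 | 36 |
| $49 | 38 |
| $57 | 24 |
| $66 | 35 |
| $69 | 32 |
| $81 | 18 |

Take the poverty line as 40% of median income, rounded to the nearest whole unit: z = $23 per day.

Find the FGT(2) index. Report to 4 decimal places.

Poor units: 36×$21 (q = 36 of N = 183).
Gap ratios (z−y)/z: (23−21)/23 = 0.0870 (×36).
Squared: 0.0076 (×36).
Sum = 0.272212; P₂ = 0.272212 / 183 = 0.0015.

0.0015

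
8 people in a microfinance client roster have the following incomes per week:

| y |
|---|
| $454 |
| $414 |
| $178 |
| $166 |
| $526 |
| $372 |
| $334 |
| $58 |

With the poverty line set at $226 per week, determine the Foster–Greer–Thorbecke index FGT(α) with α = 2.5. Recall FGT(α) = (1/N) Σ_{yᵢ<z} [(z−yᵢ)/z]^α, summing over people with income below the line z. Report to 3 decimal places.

Below the line: $58, $166, $178 (q = 3 of N = 8).
Gap ratios (z−y)/z: (226−58)/226 = 0.7434; (226−166)/226 = 0.2655; (226−178)/226 = 0.2124.
Raised to α = 2.5: 0.47643; 0.03632; 0.02079.
Sum = 0.533539; FGT(2.5) = 0.533539 / 8 = 0.067.

0.067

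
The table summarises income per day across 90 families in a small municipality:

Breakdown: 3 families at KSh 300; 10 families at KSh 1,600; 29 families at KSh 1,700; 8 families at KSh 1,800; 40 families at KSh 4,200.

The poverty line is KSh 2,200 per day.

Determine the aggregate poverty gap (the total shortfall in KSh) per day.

Poor units: 3×KSh 300, 10×KSh 1,600, 29×KSh 1,700, 8×KSh 1,800 (q = 50 of N = 90).
Individual gaps: 3×(2200−300) = 5700; 10×(2200−1600) = 6000; 29×(2200−1700) = 14500; 8×(2200−1800) = 3200.
Aggregate gap = KSh 29,400.

KSh 29,400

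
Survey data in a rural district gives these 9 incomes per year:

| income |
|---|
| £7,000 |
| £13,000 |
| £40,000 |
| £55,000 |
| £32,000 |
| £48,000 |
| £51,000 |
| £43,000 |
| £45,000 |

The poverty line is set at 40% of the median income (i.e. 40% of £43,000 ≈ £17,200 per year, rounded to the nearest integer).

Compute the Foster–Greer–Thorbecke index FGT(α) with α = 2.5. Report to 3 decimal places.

Incomes under z: £7,000, £13,000 (q = 2 of N = 9).
Normalized shortfalls: (17200−7000)/17200 = 0.5930; (17200−13000)/17200 = 0.2442.
Raised to α = 2.5: 0.27082; 0.02946.
Sum = 0.300284; FGT(2.5) = 0.300284 / 9 = 0.033.

0.033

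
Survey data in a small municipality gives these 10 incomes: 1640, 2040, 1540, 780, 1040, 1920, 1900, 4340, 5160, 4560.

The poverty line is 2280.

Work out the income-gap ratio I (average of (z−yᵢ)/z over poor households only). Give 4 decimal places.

Below z: 780, 1040, 1540, 1640, 1900, 1920, 2040 (q = 7 of N = 10).
Shortfall ratios (z−y)/z: 0.6579, 0.5439, 0.3246, 0.2807, 0.1667, 0.1579, 0.1053; sum = 2.236842.
I averages over the q = 7 poor units only: 2.236842 / 7 = 0.3195.

0.3195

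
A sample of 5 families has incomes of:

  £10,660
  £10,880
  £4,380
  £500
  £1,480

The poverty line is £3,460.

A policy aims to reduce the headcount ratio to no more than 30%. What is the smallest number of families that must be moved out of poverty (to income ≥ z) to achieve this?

2 of the 5 families are poor, so H = 2/5 = 0.400.
A headcount ratio of at most 30% allows at most ⌊0.30 × 5⌋ = 1 poor families.
So at least 2 − 1 = 1 must be lifted.

1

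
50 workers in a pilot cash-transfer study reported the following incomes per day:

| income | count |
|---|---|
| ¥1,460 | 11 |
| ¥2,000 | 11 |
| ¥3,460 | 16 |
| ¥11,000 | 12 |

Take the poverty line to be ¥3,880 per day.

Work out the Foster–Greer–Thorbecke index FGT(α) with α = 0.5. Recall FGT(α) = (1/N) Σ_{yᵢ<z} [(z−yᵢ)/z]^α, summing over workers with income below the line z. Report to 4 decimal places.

0.4322

Poor units: 11×¥1,460, 11×¥2,000, 16×¥3,460 (q = 38 of N = 50).
Shortfall ratios: (3880−1460)/3880 = 0.6237 (×11); (3880−2000)/3880 = 0.4845 (×11); (3880−3460)/3880 = 0.1082 (×16).
Raised to α = 0.5: 0.78975 (×11); 0.69609 (×11); 0.32901 (×16).
Sum = 21.608399; FGT(0.5) = 21.608399 / 50 = 0.4322.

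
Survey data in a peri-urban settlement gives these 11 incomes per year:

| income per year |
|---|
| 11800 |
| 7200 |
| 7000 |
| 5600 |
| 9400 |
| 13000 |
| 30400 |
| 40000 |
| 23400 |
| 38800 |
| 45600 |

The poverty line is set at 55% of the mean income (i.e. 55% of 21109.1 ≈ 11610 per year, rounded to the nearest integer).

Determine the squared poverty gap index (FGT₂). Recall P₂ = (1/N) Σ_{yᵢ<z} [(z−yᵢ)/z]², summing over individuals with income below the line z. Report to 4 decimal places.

Poor units: 5600, 7000, 7200, 9400 (q = 4 of N = 11).
Relative gaps: (11610−5600)/11610 = 0.5177; (11610−7000)/11610 = 0.3971; (11610−7200)/11610 = 0.3798; (11610−9400)/11610 = 0.1904.
Squared: 0.2680; 0.1577; 0.1443; 0.0362.
Sum = 0.606151; P₂ = 0.606151 / 11 = 0.0551.

0.0551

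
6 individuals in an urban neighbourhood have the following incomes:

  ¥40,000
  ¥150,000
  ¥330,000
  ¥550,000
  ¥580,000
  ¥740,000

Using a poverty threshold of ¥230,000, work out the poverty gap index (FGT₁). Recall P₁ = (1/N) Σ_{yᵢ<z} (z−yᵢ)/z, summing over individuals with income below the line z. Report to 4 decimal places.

0.1957

Below z: ¥40,000, ¥150,000 (q = 2 of N = 6).
Normalized shortfalls: (230000−40000)/230000 = 0.8261; (230000−150000)/230000 = 0.3478.
Sum of shortfalls = 1.173913; P₁ averages over all N: 1.173913 / 6 = 0.1957.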